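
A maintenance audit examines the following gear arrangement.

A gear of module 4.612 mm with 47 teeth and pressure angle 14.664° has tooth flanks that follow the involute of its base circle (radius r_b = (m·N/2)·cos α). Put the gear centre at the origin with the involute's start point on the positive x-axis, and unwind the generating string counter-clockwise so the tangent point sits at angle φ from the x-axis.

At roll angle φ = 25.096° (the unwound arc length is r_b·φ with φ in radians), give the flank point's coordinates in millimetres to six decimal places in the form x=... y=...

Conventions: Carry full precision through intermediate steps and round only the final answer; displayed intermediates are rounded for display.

recognized (one wheel, involute flank): single-mesh tooth geometry, m = 4.612, N = 47
pitch radius r_p = m·N/2 = 4.612·47/2 = 108.382000
base radius r_b = r_p·cos α = 108.382000·cos 14.664° = 104.851673
roll angle φ = 25.096° = 0.43800783 rad
x = r_b·(cos φ + φ·sin φ) = 114.432326
y = r_b·(sin φ − φ·cos φ) = 2.881010

x=114.432326 y=2.881010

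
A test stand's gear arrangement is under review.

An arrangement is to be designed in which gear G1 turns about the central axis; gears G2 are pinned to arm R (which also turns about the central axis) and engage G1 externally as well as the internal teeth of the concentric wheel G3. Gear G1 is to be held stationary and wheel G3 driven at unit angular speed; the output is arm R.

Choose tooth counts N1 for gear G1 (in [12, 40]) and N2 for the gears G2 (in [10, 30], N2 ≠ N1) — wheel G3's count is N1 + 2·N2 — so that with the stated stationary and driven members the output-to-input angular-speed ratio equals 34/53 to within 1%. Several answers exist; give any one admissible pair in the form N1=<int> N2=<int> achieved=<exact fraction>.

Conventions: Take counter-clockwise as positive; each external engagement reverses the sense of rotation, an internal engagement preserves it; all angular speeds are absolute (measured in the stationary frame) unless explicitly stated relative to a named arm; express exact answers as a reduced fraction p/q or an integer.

N1=38 N2=15 achieved=34/53

topology: planetary set — design target 34/53, arm = carrier (Willis)
Willis with ω_sun = 0: ω_arm/ω_ring = N3/(N1+N3); set equal to 34/53  ⇒  N3/N1 = (34/53)/(1 − 34/53) = 34/19
N3 = N1 + 2·N2  ⇒  N2/N1 = (N3/N1 − 1)/2 = (34/19 − 1)/2 = 15/38
smallest multiple with N1 ≥ 12 and N2 ≥ 10: k = 1  ⇒  N1 = 1·38 = 38, N2 = 1·15 = 15 (N1 ≤ 40, N2 ≤ 30, N2 ≠ N1 ✓), N3 = 38 + 2·15 = 68
check: N3/(N1+N3) with N1 = 38, N3 = 68 gives 34/53; |achieved − target| = 0 ≤ 17/2650 ✓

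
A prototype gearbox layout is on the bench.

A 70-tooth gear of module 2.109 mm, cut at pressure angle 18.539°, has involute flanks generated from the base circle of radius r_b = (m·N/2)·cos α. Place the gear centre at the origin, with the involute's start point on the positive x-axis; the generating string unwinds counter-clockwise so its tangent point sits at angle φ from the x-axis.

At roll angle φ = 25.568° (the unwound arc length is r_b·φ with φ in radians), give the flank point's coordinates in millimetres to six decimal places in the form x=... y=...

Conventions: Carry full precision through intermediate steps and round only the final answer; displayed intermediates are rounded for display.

x=76.609664 y=2.032030

recognized (one wheel, involute flank): single-mesh tooth geometry, m = 2.109, N = 70
pitch radius r_p = m·N/2 = 2.109·70/2 = 73.815000
base radius r_b = r_p·cos α = 73.815000·cos 18.539° = 69.984552
roll angle φ = 25.568° = 0.44624578 rad
x = r_b·(cos φ + φ·sin φ) = 76.609664
y = r_b·(sin φ − φ·cos φ) = 2.032030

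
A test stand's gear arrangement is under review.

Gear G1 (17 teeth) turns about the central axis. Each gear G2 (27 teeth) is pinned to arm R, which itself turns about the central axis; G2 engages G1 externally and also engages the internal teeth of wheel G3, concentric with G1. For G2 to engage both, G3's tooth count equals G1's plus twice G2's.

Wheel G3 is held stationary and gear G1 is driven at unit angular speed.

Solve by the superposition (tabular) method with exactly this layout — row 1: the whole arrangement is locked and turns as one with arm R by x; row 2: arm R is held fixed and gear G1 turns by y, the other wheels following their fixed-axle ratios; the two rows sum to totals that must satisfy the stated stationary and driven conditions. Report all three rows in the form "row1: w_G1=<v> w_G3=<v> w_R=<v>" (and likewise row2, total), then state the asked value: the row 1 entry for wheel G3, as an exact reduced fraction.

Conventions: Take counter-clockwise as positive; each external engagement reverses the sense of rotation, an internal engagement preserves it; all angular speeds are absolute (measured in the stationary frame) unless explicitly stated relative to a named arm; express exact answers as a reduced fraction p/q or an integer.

recognized (axles ride arm R): planetary set, 17/27/71 teeth
row 1 (train locked, turned with arm): all members turn x
row 2: sun turns y, ring = −(17/71)·y, arm 0
boundary: total ω_ring = x − (17/71)·y = 0 and total ω_sun = x + y = 1  ⇒  y = 71/88, x = 17/88
row 2 ring = −(17/71)·71/88 = -17/88
totals (row 1 + row 2): sun 17/88 + 71/88 = 1, ring 17/88 + (-17/88) = 0, arm 17/88 + 0 = 17/88
asked cell (row1, ring) = 17/88

row1: w_G1=17/88 w_G3=17/88 w_R=17/88
row2: w_G1=71/88 w_G3=-17/88 w_R=0
total: w_G1=1 w_G3=0 w_R=17/88
asked value: 17/88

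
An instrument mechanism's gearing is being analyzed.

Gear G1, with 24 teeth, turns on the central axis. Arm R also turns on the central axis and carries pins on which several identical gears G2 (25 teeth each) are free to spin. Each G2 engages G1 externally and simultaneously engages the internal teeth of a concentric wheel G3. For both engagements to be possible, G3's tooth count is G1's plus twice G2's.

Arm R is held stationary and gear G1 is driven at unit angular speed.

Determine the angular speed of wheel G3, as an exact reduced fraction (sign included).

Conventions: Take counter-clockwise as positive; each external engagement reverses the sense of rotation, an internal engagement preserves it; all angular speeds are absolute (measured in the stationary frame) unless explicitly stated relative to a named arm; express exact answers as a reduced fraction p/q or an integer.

planetary set (24T centre, 25T on arm, 74T internal) — Willis relation
ring teeth: 24 + 2·25 = 74
24(ω_sun−ω_arm) = −74(ω_ring−ω_arm),  ω_arm = 0, ω_sun = 1
ω_ring = 0 − (24/74)(1−0) = -12/37
exact speed ratio = -12/37

-12/37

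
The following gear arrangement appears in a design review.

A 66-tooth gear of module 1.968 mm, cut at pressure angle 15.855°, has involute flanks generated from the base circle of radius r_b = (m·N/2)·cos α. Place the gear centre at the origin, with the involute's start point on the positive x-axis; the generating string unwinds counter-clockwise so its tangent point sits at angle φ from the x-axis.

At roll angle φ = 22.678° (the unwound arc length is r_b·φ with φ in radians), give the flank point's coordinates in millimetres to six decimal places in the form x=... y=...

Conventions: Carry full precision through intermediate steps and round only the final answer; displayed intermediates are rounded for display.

single-mesh involute tooth geometry (66T wheel at module 1.968)
pitch radius r_p = m·N/2 = 1.968·66/2 = 64.944000
base radius r_b = r_p·cos α = 64.944000·cos 15.855° = 62.473282
roll angle φ = 22.678° = 0.39580577 rad
x = r_b·(cos φ + φ·sin φ) = 67.176884
y = r_b·(sin φ − φ·cos φ) = 1.271160

x=67.176884 y=1.271160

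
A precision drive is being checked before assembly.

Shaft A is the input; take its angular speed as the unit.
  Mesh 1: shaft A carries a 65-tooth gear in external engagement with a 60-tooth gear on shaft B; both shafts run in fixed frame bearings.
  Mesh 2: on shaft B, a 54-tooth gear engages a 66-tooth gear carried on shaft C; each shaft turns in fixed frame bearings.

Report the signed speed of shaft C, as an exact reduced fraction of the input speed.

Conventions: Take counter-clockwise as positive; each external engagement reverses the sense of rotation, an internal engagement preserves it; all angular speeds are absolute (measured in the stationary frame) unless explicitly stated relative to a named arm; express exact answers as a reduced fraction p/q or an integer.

39/44

2-mesh fixed-axis compound train (all bearings frame-fixed)
mesh 1 [65T→60T]: |ω|/ω_in = 1×65/60 = 13/12, sense flips to −
mesh 2 [54T→66T]: |ω|/ω_in = (13/12)×54/66 = 39/44, sense flips to +
signed output speed (× input speed) = 39/44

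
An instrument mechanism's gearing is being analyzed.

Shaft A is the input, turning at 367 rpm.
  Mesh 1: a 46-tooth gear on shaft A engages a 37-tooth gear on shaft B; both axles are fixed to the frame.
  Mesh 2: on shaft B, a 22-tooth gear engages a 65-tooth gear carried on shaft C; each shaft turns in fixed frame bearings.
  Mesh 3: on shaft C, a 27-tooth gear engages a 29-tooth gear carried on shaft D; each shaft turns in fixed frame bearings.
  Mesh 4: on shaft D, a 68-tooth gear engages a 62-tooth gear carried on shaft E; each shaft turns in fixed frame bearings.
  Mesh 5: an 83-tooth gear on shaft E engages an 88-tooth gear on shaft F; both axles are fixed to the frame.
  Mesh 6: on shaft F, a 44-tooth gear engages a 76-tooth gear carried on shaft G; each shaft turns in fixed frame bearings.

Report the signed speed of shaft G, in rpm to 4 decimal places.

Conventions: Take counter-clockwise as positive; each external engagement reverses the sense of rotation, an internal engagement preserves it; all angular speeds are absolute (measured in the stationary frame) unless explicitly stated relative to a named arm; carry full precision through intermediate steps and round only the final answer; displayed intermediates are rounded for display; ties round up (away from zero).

+86.1091 rpm

class = fixed-axis compound train [6 meshes; 6 ratios multiply, 6 sense flips]
mesh 1 [46T→37T]: ω = 367.0000×46/37 = 456.2703 rpm, sense flips to −
mesh 2 [22T→65T]: ω = 456.2703×22/65 = 154.4299 rpm, sense flips to +
mesh 3 [27T→29T]: ω = 154.4299×27/29 = 143.7796 rpm, sense flips to −
mesh 4 [68T→62T]: ω = 143.7796×68/62 = 157.6938 rpm, sense flips to +
mesh 5 [83T→88T]: ω = 157.6938×83/88 = 148.7339 rpm, sense flips to −
mesh 6 [44T→76T]: ω = 148.7339×44/76 = 86.1091 rpm, sense flips to +
signed output speed = +86.1091 rpm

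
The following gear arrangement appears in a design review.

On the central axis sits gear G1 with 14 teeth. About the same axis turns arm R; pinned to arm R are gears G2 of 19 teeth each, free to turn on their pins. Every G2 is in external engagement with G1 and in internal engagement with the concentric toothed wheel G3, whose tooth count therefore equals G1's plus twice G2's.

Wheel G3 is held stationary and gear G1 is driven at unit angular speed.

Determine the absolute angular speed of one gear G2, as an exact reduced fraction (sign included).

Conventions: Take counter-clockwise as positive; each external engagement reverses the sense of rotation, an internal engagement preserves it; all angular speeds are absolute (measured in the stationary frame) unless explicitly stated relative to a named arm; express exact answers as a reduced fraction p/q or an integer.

class = planetary set [G3 = 14+2·19 = 52; Willis about the carrier]
ring teeth: 14 + 2·19 = 52
14(ω_sun−ω_arm) = −52(ω_ring−ω_arm),  ω_ring = 0, ω_sun = 1
14(1−ω_arm) = −52(0−ω_arm)  ⇒  66·ω_arm = 14  ⇒  ω_arm = 7/33
sun–planet mesh: 14·(1−7/33) = −19·(ω_p−ω_arm)  ⇒  ω_p−ω_arm = -364/627
ω_p = 7/33 − 364/627 = -7/19
exact speed ratio = -7/19

-7/19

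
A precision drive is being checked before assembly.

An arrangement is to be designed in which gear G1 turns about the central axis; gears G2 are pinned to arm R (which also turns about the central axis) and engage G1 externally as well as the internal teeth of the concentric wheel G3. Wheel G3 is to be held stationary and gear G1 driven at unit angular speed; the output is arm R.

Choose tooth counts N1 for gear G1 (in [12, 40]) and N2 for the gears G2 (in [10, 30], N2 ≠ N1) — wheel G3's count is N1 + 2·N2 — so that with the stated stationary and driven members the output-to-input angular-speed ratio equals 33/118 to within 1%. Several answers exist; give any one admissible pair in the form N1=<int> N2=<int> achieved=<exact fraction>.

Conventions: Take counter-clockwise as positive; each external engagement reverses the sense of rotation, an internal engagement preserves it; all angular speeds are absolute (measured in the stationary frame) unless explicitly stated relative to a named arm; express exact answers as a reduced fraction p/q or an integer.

design class (target 33/118): planetary set
Willis with ω_ring = 0: ω_arm/ω_sun = N1/(N1+N3); set equal to 33/118  ⇒  N3/N1 = 1/(33/118) − 1 = 85/33
N3 = N1 + 2·N2  ⇒  N2/N1 = (N3/N1 − 1)/2 = (85/33 − 1)/2 = 26/33
smallest multiple with N1 ≥ 12 and N2 ≥ 10: k = 1  ⇒  N1 = 1·33 = 33, N2 = 1·26 = 26 (N1 ≤ 40, N2 ≤ 30, N2 ≠ N1 ✓), N3 = 33 + 2·26 = 85
check: N1/(N1+N3) with N1 = 33, N3 = 85 gives 33/118; |achieved − target| = 0 ≤ 33/11800 ✓

N1=33 N2=26 achieved=33/118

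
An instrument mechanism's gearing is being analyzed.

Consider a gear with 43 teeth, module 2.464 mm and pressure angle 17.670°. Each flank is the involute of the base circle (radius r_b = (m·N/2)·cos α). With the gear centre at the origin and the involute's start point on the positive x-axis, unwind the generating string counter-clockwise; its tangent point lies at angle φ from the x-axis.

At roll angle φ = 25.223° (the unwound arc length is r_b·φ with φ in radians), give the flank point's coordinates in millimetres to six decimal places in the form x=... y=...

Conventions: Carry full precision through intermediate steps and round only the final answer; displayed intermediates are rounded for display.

x=55.133310 y=1.407834

single-mesh involute tooth geometry (43T wheel at module 2.464)
pitch radius r_p = m·N/2 = 2.464·43/2 = 52.976000
base radius r_b = r_p·cos α = 52.976000·cos 17.670° = 50.476621
roll angle φ = 25.223° = 0.44022440 rad
x = r_b·(cos φ + φ·sin φ) = 55.133310
y = r_b·(sin φ − φ·cos φ) = 1.407834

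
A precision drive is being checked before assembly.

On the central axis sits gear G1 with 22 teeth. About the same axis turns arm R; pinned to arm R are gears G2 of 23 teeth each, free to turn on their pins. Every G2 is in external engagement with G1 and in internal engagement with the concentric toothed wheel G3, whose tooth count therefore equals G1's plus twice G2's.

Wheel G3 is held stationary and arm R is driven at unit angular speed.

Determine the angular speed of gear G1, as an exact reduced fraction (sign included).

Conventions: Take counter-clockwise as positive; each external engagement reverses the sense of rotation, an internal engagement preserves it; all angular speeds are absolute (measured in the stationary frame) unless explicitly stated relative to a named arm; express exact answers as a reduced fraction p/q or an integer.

45/11

recognized (axles ride arm R): planetary set, 22/23/68 teeth
ring teeth: 22 + 2·23 = 68
22(ω_sun−ω_arm) = −68(ω_ring−ω_arm),  ω_ring = 0, ω_arm = 1
ω_sun = 1 − (68/22)(0−1) = 45/11
exact speed ratio = 45/11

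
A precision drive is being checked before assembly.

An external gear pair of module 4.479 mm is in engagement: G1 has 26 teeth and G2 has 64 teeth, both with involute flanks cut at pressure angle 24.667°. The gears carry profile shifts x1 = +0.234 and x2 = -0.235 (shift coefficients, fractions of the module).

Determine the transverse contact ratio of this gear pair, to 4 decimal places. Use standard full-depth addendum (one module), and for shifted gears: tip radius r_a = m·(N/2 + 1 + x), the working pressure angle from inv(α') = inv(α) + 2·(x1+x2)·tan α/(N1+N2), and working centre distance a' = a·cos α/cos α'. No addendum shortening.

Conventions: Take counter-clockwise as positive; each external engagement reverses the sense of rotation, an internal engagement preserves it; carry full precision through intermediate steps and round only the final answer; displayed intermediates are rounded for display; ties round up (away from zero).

1.4916

recognized (one external pair, fixed centres): single-mesh tooth geometry, m = 4.479, N1 = 26, N2 = 64
base radii: r_b1 = 52.913711, r_b2 = 130.249134
tip radii: r_a1 = 63.754086, r_a2 = 146.754435
inv(α') = inv(24.667°) + 2·(+0.234-0.235)·tan α/(26+64) = 0.02872042  ⇒  α' = 24.66423°
a' = a·cos α / cos α' = 201.5550·cos 24.667°/cos 24.66423° = 201.550521
action lengths: √(r_a1²−r_b1²) = 35.562940, √(r_a2²−r_b2²) = 67.616768
base pitch p_b = π·m·cos α = 12.787179
CR = (35.562940 + 67.616768 − 201.550521·sin 24.66423°)/12.787179 = 1.491551
contact ratio ≈ 1.4916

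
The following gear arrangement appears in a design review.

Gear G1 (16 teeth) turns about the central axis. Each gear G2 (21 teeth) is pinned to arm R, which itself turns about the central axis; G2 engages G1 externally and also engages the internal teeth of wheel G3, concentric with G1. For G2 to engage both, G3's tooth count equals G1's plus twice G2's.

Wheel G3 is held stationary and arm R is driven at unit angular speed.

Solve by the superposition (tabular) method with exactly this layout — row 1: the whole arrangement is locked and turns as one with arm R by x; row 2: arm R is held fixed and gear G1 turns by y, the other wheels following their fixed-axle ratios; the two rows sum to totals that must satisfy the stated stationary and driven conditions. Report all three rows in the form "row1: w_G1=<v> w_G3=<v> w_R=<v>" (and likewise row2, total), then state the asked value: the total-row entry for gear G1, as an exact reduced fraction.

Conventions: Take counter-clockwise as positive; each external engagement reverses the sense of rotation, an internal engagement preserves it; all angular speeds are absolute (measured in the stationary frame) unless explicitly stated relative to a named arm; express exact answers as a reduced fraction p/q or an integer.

planetary set (16T centre, 21T on arm, 58T internal) — Willis relation
row 1 — lock + rotate with arm: ω_sun = ω_ring = ω_arm = x
row 2: sun turns y, ring = −(16/58)·y, arm 0
boundary: total ω_ring = x − (16/58)·y = 0 and total ω_arm = x = 1  ⇒  y = 29/8, x = 1
row 2 ring = −(16/58)·29/8 = -1
totals (row 1 + row 2): sun 1 + 29/8 = 37/8, ring 1 + (-1) = 0, arm 1 + 0 = 1
asked cell (total, sun) = 37/8

row1: w_G1=1 w_G3=1 w_R=1
row2: w_G1=29/8 w_G3=-1 w_R=0
total: w_G1=37/8 w_G3=0 w_R=1
asked value: 37/8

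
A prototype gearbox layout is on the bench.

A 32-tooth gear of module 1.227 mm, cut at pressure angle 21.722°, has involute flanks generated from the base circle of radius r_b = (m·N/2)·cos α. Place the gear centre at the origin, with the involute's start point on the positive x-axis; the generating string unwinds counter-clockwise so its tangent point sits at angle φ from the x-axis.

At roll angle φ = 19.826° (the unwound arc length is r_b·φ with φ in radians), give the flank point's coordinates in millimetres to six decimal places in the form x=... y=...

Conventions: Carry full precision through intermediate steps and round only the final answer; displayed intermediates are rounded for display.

x=19.297344 y=0.248876

recognized (one wheel, involute flank): single-mesh tooth geometry, m = 1.227, N = 32
pitch radius r_p = m·N/2 = 1.227·32/2 = 19.632000
base radius r_b = r_p·cos α = 19.632000·cos 21.722° = 18.237942
roll angle φ = 19.826° = 0.34602898 rad
x = r_b·(cos φ + φ·sin φ) = 19.297344
y = r_b·(sin φ − φ·cos φ) = 0.248876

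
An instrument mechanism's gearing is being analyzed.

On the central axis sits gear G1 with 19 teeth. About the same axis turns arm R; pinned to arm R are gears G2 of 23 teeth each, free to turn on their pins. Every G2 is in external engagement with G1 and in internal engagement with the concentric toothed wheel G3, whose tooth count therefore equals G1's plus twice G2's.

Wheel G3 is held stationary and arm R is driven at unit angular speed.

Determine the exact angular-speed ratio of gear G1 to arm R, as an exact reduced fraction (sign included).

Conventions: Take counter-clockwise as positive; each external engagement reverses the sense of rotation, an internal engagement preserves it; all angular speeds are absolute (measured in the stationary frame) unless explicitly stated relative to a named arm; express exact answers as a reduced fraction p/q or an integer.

planetary set (19T centre, 23T on arm, 65T internal) — Willis relation
ring teeth: 19 + 2·23 = 65
19(ω_sun−ω_arm) = −65(ω_ring−ω_arm),  ω_ring = 0, ω_arm = 1
ω_sun = 1 − (65/19)(0−1) = 84/19
ω_out/ω_in = 84/19

84/19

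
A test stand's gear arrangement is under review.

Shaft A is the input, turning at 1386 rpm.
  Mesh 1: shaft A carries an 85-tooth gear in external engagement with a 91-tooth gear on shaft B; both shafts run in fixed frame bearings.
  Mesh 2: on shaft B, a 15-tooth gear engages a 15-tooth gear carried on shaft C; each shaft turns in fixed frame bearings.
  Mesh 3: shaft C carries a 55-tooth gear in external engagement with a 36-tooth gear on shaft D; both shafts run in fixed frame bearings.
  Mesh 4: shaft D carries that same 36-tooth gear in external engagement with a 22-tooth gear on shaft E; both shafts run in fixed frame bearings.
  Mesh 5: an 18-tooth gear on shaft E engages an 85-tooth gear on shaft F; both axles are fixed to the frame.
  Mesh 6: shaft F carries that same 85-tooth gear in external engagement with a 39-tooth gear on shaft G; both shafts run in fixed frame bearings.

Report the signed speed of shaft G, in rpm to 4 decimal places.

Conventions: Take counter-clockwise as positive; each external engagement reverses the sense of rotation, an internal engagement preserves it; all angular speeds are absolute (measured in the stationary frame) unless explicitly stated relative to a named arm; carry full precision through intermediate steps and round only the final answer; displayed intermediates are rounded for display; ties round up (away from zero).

+1493.7870 rpm

6-mesh fixed-axis compound train (all bearings frame-fixed)
mesh 1 [85T→91T]: ω = 1386.0000×85/91 = 1294.6154 rpm, sense flips to −
mesh 2 [15T→15T]: ω = 1294.6154×15/15 = 1294.6154 rpm, sense flips to +
mesh 3 [55T→36T]: ω = 1294.6154×55/36 = 1977.8846 rpm, sense flips to −
mesh 4 [36T→22T]: ω = 1977.8846×36/22 = 3236.5385 rpm, sense flips to +
mesh 5 [18T→85T]: ω = 3236.5385×18/85 = 685.3846 rpm, sense flips to −
mesh 6 [85T→39T]: ω = 685.3846×85/39 = 1493.7870 rpm, sense flips to +
signed output speed = +1493.7870 rpm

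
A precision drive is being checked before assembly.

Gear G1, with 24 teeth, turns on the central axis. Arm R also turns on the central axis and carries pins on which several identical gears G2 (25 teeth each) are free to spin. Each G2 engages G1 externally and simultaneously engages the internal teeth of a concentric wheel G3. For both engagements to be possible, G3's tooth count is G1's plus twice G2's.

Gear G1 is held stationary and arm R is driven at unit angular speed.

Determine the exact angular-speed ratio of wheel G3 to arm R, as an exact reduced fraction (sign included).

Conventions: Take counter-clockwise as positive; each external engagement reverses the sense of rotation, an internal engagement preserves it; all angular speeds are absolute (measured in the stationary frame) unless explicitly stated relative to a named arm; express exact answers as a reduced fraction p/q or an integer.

49/37

recognized (axles ride arm R): planetary set, 24/25/74 teeth
ring teeth: 24 + 2·25 = 74
24(ω_sun−ω_arm) = −74(ω_ring−ω_arm),  ω_sun = 0, ω_arm = 1
ω_ring = 1 − (24/74)(0−1) = 49/37
ω_out/ω_in = 49/37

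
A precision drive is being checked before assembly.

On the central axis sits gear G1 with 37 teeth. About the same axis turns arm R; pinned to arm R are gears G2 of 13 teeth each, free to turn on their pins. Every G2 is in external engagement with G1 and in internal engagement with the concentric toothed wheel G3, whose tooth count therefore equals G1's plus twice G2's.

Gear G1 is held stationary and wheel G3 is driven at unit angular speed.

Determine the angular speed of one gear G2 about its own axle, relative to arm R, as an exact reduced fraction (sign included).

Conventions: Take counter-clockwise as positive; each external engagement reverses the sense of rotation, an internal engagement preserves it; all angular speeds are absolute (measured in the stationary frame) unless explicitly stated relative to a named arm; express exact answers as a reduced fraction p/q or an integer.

2331/1300

topology: planetary set — G1 37T / G2 13T / G3 63T, arm = carrier (Willis)
ring teeth: 37 + 2·13 = 63
37(ω_sun−ω_arm) = −63(ω_ring−ω_arm),  ω_sun = 0, ω_ring = 1
37(0−ω_arm) = −63(1−ω_arm)  ⇒  100·ω_arm = 63  ⇒  ω_arm = 63/100
sun–planet mesh: 37·(0−63/100) = −13·(ω_p−ω_arm)  ⇒  ω_p−ω_arm = 2331/1300
exact speed ratio = 2331/1300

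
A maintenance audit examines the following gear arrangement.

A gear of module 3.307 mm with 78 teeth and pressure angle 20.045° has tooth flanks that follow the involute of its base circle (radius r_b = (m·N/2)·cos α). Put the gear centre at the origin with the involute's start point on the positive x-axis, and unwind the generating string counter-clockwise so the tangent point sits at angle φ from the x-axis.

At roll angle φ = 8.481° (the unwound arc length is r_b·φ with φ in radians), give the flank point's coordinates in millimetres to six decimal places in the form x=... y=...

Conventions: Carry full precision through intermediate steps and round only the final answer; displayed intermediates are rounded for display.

x=122.480363 y=0.130695

single-mesh involute tooth geometry (78T wheel at module 3.307)
pitch radius r_p = m·N/2 = 3.307·78/2 = 128.973000
base radius r_b = r_p·cos α = 128.973000·cos 20.045° = 121.160294
roll angle φ = 8.481° = 0.14802137 rad
x = r_b·(cos φ + φ·sin φ) = 122.480363
y = r_b·(sin φ − φ·cos φ) = 0.130695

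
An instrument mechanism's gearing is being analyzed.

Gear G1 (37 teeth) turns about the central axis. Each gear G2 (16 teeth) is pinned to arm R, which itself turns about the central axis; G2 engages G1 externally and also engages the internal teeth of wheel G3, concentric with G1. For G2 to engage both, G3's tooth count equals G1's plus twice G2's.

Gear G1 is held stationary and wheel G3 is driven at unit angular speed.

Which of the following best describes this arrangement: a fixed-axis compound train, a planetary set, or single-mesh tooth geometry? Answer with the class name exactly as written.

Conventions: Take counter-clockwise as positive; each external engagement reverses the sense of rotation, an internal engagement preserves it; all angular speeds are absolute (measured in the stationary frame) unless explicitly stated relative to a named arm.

class = planetary set [G3 = 37+2·16 = 69; Willis about the carrier]
classification: planetary set

planetary set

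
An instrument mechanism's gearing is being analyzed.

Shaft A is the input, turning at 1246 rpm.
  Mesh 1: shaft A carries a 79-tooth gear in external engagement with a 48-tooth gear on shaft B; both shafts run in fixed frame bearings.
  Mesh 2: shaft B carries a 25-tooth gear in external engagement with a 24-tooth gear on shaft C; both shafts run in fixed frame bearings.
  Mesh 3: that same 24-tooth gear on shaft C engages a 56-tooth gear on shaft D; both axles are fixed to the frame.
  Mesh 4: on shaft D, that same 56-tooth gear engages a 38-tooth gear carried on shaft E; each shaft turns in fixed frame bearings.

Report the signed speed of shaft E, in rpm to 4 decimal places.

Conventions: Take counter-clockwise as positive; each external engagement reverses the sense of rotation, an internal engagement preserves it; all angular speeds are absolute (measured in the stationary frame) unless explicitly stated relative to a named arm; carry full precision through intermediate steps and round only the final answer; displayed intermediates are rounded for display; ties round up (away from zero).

+1349.1502 rpm

4-mesh fixed-axis compound train (all bearings frame-fixed)
mesh 1 [79T→48T]: ω = 1246.0000×79/48 = 2050.7083 rpm, sense flips to −
mesh 2 [25T→24T]: ω = 2050.7083×25/24 = 2136.1545 rpm, sense flips to +
mesh 3 [24T→56T]: ω = 2136.1545×24/56 = 915.4948 rpm, sense flips to −
mesh 4 [56T→38T]: ω = 915.4948×56/38 = 1349.1502 rpm, sense flips to +
signed output speed = +1349.1502 rpm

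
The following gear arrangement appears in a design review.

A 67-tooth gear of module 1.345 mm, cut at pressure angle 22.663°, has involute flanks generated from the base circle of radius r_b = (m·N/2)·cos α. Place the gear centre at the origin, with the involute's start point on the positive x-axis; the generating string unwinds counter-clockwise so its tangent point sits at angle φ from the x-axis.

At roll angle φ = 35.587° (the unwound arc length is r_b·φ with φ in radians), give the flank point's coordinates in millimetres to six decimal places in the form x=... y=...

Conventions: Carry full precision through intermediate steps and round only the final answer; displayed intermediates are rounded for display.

recognized (one wheel, involute flank): single-mesh tooth geometry, m = 1.345, N = 67
pitch radius r_p = m·N/2 = 1.345·67/2 = 45.057500
base radius r_b = r_p·cos α = 45.057500·cos 22.663° = 41.578480
roll angle φ = 35.587° = 0.62111032 rad
x = r_b·(cos φ + φ·sin φ) = 48.841442
y = r_b·(sin φ − φ·cos φ) = 3.194523

x=48.841442 y=3.194523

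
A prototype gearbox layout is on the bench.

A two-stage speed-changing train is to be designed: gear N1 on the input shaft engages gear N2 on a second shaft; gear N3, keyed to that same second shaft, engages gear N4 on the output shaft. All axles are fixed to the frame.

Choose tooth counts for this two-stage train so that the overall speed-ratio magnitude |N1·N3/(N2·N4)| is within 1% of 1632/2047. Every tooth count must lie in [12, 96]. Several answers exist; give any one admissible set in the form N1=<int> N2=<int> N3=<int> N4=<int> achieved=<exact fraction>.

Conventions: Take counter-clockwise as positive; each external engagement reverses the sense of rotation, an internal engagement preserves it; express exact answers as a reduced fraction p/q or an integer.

N1=17 N2=23 N3=96 N4=89 achieved=1632/2047

topology: fixed-axis compound train — 2 stages, target 1632/2047
target = 1632/2047 in lowest terms: an exact hit needs N1·N3 = k·1632 and N2·N4 = k·2047 for one integer k, every count in [12, 96]; additionally prefer no 1:1 stage (N1 ≠ N2, N3 ≠ N4)
k = 1: N1·N3 = 1632 = 17·96, N2·N4 = 2047 = 23·89
achieved = 17·96/(23·89) = 1632/2047; |achieved − target| = 0 ≤ 408/51175 ✓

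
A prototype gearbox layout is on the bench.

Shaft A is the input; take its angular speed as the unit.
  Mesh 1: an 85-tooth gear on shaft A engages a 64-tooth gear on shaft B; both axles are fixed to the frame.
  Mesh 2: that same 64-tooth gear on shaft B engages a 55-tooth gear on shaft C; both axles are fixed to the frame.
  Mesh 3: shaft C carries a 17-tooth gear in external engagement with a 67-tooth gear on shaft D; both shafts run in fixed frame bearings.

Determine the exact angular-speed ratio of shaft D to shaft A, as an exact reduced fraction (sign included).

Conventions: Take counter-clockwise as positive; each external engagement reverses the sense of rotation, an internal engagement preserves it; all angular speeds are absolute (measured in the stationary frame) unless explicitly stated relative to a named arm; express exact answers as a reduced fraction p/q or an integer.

class = fixed-axis compound train [3 meshes; 3 ratios multiply, 3 sense flips]
mesh 1 [85T→64T]: running ratio 85/64, sense −
mesh 2 [64T→55T]: running ratio 17/11, sense +
mesh 3 [17T→67T]: running ratio 289/737, sense −
ω_out/ω_in = -289/737

-289/737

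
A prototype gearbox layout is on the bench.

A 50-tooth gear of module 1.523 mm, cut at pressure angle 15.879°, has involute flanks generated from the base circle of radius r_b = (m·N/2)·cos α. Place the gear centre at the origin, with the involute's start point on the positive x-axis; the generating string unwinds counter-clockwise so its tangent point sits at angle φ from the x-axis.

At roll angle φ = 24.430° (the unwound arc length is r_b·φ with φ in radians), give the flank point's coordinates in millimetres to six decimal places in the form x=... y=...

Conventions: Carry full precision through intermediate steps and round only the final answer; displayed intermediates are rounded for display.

x=39.801347 y=0.929199

topology: single-mesh involute geometry — m = 1.523, N = 50
pitch radius r_p = m·N/2 = 1.523·50/2 = 38.075000
base radius r_b = r_p·cos α = 38.075000·cos 15.879° = 36.622121
roll angle φ = 24.430° = 0.42638394 rad
x = r_b·(cos φ + φ·sin φ) = 39.801347
y = r_b·(sin φ − φ·cos φ) = 0.929199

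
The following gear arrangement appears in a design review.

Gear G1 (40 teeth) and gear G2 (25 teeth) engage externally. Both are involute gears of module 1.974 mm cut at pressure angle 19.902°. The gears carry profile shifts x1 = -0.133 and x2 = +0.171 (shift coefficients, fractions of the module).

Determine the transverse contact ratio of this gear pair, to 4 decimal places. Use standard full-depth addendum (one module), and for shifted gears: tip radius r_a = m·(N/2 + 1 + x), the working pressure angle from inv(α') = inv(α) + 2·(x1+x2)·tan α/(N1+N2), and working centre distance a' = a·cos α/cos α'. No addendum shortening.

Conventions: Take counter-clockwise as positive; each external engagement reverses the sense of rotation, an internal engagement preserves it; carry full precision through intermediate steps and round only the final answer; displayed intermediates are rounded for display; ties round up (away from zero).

1.6424

topology: single-mesh involute geometry — m = 1.974, 40T/25T pair
base radii: r_b1 = 37.122106, r_b2 = 23.201316
tip radii: r_a1 = 41.191458, r_a2 = 26.986554
inv(α') = inv(19.902°) + 2·(-0.133+0.171)·tan α/(40+25) = 0.01510230  ⇒  α' = 20.08521°
a' = a·cos α / cos α' = 64.1550·cos 19.902°/cos 20.08521° = 64.229682
action lengths: √(r_a1²−r_b1²) = 17.851763, √(r_a2²−r_b2²) = 13.783070
base pitch p_b = π·m·cos α = 5.831127
CR = (17.851763 + 13.783070 − 64.229682·sin 20.08521°)/5.831127 = 1.642437
contact ratio ≈ 1.6424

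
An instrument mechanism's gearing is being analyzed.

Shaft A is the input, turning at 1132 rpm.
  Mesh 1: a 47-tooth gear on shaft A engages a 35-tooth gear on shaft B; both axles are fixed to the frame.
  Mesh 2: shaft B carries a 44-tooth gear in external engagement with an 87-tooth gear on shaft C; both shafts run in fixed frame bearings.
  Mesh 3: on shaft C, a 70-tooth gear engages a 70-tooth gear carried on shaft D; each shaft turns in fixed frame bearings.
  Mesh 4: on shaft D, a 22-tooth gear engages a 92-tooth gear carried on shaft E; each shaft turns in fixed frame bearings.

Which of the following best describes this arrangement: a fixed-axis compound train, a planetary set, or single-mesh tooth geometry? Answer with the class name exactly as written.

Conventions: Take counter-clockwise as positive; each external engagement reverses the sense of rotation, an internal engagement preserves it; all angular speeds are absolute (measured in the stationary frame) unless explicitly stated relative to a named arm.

fixed-axis compound train

topology: fixed-axis compound train — 4 meshes, A→E
classification: fixed-axis compound train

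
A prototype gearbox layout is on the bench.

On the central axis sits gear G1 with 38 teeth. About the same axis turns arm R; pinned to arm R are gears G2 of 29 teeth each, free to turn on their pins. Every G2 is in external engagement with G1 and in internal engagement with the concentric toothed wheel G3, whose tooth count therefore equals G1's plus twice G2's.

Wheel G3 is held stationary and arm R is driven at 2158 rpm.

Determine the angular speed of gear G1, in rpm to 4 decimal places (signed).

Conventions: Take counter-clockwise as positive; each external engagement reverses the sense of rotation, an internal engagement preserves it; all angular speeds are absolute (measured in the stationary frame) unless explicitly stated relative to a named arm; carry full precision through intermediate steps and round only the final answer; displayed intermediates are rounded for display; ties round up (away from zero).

planetary set (38T centre, 29T on arm, 96T internal) — Willis relation
normalise by the input: solve with ω_arm = 1, then scale by 2158 rpm
ring teeth: 38 + 2·29 = 96
38(ω_sun−ω_arm) = −96(ω_ring−ω_arm),  ω_ring = 0, ω_arm = 1
ω_sun = 1 − (96/38)(0−1) = 67/19
scale: ω_sun = 67/19 × 2158 rpm = +7609.7895 rpm

+7609.7895 rpm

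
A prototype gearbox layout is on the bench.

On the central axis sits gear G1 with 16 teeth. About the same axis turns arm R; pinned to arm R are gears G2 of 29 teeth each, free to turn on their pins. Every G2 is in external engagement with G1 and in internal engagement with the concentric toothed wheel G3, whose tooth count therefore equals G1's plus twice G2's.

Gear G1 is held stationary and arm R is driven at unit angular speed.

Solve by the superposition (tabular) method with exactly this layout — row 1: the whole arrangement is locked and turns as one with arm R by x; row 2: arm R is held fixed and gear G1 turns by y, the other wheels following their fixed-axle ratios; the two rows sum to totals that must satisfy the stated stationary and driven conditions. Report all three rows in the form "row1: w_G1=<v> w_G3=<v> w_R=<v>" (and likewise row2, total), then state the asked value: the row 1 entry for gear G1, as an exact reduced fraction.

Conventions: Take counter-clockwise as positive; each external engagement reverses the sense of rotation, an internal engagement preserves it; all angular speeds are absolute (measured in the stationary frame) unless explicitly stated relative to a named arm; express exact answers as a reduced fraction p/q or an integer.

row1: w_G1=1 w_G3=1 w_R=1
row2: w_G1=-1 w_G3=8/37 w_R=0
total: w_G1=0 w_G3=45/37 w_R=1
asked value: 1

planetary set (16T centre, 29T on arm, 74T internal) — Willis relation
row 1 — lock + rotate with arm: ω_sun = ω_ring = ω_arm = x
row 2: sun turns y, ring = −(16/74)·y, arm 0
boundary: total ω_sun = x + y = 0 and total ω_arm = x = 1  ⇒  y = -1, x = 1
row 2 ring = −(16/74)·(-1) = 8/37
totals (row 1 + row 2): sun 1 + (-1) = 0, ring 1 + 8/37 = 45/37, arm 1 + 0 = 1
asked cell (row1, sun) = 1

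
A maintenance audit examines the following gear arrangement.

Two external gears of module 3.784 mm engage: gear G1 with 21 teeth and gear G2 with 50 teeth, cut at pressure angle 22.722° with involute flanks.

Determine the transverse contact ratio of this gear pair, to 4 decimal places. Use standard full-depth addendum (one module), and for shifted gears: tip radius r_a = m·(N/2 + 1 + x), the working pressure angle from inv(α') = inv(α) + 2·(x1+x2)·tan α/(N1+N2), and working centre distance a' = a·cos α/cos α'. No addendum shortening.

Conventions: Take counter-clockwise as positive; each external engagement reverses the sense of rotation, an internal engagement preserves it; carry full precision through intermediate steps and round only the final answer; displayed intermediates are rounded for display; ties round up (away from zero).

1.5525

class = single-mesh tooth geometry [involute pair 21T × 50T, m = 3.784]
base radii: r_b1 = 36.648393, r_b2 = 87.258079
tip radii: r_a1 = 43.516000, r_a2 = 98.384000
no profile shift: α' = α, a' = a
action lengths: √(r_a1²−r_b1²) = 23.463536, √(r_a2²−r_b2²) = 45.447102
base pitch p_b = π·m·cos α = 10.965174
CR = (23.463536 + 45.447102 − 134.332000·sin 22.72200°)/10.965174 = 1.552509
contact ratio ≈ 1.5525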